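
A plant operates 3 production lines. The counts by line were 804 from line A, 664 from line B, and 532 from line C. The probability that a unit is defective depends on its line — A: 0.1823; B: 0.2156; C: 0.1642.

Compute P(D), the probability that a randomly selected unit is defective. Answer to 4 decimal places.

Total: 804 + 664 + 532 = 2000.
P(A) = 804/2000 = 0.402. P(B) = 664/2000 = 0.332. P(C) = 532/2000 = 0.266.
P(D) = P(D|A)·P(A) + P(D|B)·P(B) + P(D|C)·P(C)
      = 0.1823·0.402 + 0.2156·0.332 + 0.1642·0.266
      = 0.0732846 + 0.0715792 + 0.0436772 = 0.188541

P(D) ≈ 0.1885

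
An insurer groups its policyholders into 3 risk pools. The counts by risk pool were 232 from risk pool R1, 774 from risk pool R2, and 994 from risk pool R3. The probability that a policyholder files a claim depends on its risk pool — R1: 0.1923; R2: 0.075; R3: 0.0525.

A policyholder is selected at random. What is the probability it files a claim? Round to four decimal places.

0.0774

Total: 232 + 774 + 994 = 2000.
P(R1) = 232/2000 = 0.116. P(R2) = 774/2000 = 0.387. P(R3) = 994/2000 = 0.497.
Using total probability over the partition,
P(C) = P(C|R1)·P(R1) + P(C|R2)·P(R2) + P(C|R3)·P(R3)
      = 0.1923·0.116 + 0.075·0.387 + 0.0525·0.497
      = 0.0223068 + 0.029025 + 0.0260925 = 0.0774243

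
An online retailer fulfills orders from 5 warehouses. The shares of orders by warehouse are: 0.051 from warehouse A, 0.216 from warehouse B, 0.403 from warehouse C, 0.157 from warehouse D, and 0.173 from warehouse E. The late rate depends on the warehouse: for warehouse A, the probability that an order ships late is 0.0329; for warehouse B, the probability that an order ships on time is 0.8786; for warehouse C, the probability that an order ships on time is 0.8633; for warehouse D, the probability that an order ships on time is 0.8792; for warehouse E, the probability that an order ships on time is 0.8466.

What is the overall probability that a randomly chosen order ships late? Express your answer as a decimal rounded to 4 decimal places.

P(L) ≈ 0.1285

P(L|B) = 1 − 0.8786 = 0.1214.
P(L|C) = 1 − 0.8633 = 0.1367.
P(L|D) = 1 − 0.8792 = 0.1208.
P(L|E) = 1 − 0.8466 = 0.1534.
P(L) = P(L|A)·P(A) + P(L|B)·P(B) + P(L|C)·P(C) + P(L|D)·P(D) + P(L|E)·P(E)
      = 0.0329·0.051 + 0.1214·0.216 + 0.1367·0.403 + 0.1208·0.157 + 0.1534·0.173
      = 0.0016779 + 0.0262224 + 0.0550901 + 0.0189656 + 0.0265382 = 0.1284942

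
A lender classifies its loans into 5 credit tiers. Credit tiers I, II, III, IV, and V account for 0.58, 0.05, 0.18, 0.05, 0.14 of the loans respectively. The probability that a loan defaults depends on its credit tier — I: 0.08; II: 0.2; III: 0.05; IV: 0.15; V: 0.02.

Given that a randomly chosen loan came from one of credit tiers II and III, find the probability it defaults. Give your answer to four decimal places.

Let S = {II, III}.
P(S) = 0.05 + 0.18 = 0.23.
P(D ∩ S) = 0.2·0.05 + 0.05·0.18 = 0.01 + 0.009 = 0.019.
P(D | S) = 0.019 / 0.23 = 0.082609…

0.0826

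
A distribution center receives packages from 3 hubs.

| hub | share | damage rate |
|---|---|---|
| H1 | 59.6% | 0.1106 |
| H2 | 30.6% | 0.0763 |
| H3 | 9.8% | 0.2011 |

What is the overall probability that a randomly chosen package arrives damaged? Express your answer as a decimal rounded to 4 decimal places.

P(D) ≈ 0.1090

Using total probability over the partition,
P(D) = P(D|H1)·P(H1) + P(D|H2)·P(H2) + P(D|H3)·P(H3)
      = 0.1106·0.596 + 0.0763·0.306 + 0.2011·0.098
      = 0.0659176 + 0.0233478 + 0.0197078 = 0.1089732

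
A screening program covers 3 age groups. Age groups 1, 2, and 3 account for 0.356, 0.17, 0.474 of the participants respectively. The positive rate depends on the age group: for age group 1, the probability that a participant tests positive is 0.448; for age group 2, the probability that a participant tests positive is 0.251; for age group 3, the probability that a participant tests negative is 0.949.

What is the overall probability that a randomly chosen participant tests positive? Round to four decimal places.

0.2263

P(T|3) = 1 − 0.949 = 0.051.
P(T) = P(T|1)·P(1) + P(T|2)·P(2) + P(T|3)·P(3)
      = 0.448·0.356 + 0.251·0.17 + 0.051·0.474
      = 0.159488 + 0.04267 + 0.024174 = 0.226332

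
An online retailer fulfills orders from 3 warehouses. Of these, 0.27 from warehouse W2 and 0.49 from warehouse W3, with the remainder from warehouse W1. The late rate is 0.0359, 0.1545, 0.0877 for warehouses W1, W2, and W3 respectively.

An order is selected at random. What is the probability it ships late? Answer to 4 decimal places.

P(W1) = 1 − (0.27 + 0.49) = 0.24.
P(L) = P(L|W1)·P(W1) + P(L|W2)·P(W2) + P(L|W3)·P(W3)
      = 0.0359·0.24 + 0.1545·0.27 + 0.0877·0.49
      = 0.008616 + 0.041715 + 0.042973 = 0.093304

P(L) ≈ 0.0933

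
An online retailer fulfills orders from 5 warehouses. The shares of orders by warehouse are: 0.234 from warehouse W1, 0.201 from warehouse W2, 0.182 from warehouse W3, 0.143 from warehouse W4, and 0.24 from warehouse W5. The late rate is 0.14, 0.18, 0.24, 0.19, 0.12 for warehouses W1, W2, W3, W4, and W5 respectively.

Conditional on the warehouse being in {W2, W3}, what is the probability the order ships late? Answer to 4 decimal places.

P(L|S) ≈ 0.2085

Let S = {W2, W3}.
P(S) = 0.201 + 0.182 = 0.383.
P(L ∩ S) = 0.18·0.201 + 0.24·0.182 = 0.03618 + 0.04368 = 0.07986.
P(L | S) = 0.07986 / 0.383 = 0.208512…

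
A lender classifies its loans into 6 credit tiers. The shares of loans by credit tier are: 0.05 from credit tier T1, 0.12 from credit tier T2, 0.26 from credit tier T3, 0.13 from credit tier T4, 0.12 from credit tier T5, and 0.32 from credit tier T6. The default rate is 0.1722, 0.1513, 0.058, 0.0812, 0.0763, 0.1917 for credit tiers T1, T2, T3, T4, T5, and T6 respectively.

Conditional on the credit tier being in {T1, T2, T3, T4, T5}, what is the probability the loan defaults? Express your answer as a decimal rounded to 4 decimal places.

Let S = {T1, T2, T3, T4, T5}.
P(S) = 0.05 + 0.12 + 0.26 + 0.13 + 0.12 = 0.68.
P(D ∩ S) = 0.1722·0.05 + 0.1513·0.12 + 0.058·0.26 + 0.0812·0.13 + 0.0763·0.12 = 0.00861 + 0.018156 + 0.01508 + 0.010556 + 0.009156 = 0.061558.
P(D | S) = 0.061558 / 0.68 = 0.090526…

P(D|S) ≈ 0.0905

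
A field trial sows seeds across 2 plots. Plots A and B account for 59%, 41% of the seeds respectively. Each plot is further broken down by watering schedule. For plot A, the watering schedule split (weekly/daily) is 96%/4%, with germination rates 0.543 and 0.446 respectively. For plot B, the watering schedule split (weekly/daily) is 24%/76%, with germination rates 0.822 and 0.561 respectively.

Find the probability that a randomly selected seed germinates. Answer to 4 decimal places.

0.5738

P(G|A) = 0.96·0.543 + 0.04·0.446 = 0.52128 + 0.01784 = 0.53912
P(G|B) = 0.24·0.822 + 0.76·0.561 = 0.19728 + 0.42636 = 0.62364
By total probability over the outer partition,
P(G) = 0.59·0.53912 + 0.41·0.62364
      = 0.3180808 + 0.2556924 = 0.5737732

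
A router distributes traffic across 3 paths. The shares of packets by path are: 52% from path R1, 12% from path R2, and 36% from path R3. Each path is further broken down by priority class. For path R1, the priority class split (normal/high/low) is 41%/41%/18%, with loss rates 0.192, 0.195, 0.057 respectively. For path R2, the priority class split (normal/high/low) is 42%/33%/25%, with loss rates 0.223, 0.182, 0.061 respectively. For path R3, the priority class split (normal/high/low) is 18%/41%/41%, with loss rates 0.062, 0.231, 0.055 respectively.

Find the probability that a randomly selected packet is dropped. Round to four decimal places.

P(L|R1) = 0.41·0.192 + 0.41·0.195 + 0.18·0.057 = 0.07872 + 0.07995 + 0.01026 = 0.16893
P(L|R2) = 0.42·0.223 + 0.33·0.182 + 0.25·0.061 = 0.09366 + 0.06006 + 0.01525 = 0.16897
P(L|R3) = 0.18·0.062 + 0.41·0.231 + 0.41·0.055 = 0.01116 + 0.09471 + 0.02255 = 0.12842
By total probability over the outer partition,
P(L) = 0.52·0.16893 + 0.12·0.16897 + 0.36·0.12842
      = 0.0878436 + 0.0202764 + 0.0462312 = 0.1543512

0.1544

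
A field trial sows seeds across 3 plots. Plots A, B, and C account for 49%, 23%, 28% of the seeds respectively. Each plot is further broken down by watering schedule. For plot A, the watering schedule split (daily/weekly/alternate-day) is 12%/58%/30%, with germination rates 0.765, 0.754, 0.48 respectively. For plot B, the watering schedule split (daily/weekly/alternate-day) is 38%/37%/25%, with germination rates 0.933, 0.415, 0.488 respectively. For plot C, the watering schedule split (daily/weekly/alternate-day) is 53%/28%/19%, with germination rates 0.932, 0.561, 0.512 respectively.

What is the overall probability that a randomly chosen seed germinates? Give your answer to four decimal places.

P(G) ≈ 0.6843

P(G|A) = 0.12·0.765 + 0.58·0.754 + 0.3·0.48 = 0.0918 + 0.43732 + 0.144 = 0.67312
P(G|B) = 0.38·0.933 + 0.37·0.415 + 0.25·0.488 = 0.35454 + 0.15355 + 0.122 = 0.63009
P(G|C) = 0.53·0.932 + 0.28·0.561 + 0.19·0.512 = 0.49396 + 0.15708 + 0.09728 = 0.74832
By total probability over the outer partition,
P(G) = 0.49·0.67312 + 0.23·0.63009 + 0.28·0.74832
      = 0.3298288 + 0.1449207 + 0.2095296 = 0.6842791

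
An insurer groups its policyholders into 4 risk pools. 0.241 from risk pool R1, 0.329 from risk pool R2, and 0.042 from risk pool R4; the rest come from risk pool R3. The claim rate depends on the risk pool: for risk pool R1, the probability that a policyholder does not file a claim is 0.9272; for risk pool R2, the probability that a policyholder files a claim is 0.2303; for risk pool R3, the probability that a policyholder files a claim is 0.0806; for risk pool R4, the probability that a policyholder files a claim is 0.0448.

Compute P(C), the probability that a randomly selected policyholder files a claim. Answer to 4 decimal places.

0.1265

P(R3) = 1 − (0.241 + 0.329 + 0.042) = 0.388.
P(C|R1) = 1 − 0.9272 = 0.0728.
P(C) = P(C|R1)·P(R1) + P(C|R2)·P(R2) + P(C|R3)·P(R3) + P(C|R4)·P(R4)
      = 0.0728·0.241 + 0.2303·0.329 + 0.0806·0.388 + 0.0448·0.042
      = 0.0175448 + 0.0757687 + 0.0312728 + 0.0018816 = 0.1264679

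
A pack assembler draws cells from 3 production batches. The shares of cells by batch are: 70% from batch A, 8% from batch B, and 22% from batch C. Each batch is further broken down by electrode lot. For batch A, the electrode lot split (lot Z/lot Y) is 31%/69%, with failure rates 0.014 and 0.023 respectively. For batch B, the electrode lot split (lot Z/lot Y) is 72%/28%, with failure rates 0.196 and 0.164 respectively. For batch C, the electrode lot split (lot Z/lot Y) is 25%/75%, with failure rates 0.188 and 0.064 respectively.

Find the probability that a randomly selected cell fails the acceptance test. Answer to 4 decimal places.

P(F) ≈ 0.0500

P(F|A) = 0.31·0.014 + 0.69·0.023 = 0.00434 + 0.01587 = 0.02021
P(F|B) = 0.72·0.196 + 0.28·0.164 = 0.14112 + 0.04592 = 0.18704
P(F|C) = 0.25·0.188 + 0.75·0.064 = 0.047 + 0.048 = 0.095
Then overall,
P(F) = 0.7·0.02021 + 0.08·0.18704 + 0.22·0.095
      = 0.014147 + 0.0149632 + 0.0209 = 0.0500102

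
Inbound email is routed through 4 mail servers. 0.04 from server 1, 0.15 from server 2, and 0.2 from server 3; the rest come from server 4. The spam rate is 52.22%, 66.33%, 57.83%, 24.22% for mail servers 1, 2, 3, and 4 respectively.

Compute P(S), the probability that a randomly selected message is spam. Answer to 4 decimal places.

P(4) = 1 − (0.04 + 0.15 + 0.2) = 0.61.
By the law of total probability,
P(S) = P(S|1)·P(1) + P(S|2)·P(2) + P(S|3)·P(3) + P(S|4)·P(4)
      = 0.5222·0.04 + 0.6633·0.15 + 0.5783·0.2 + 0.2422·0.61
      = 0.020888 + 0.099495 + 0.11566 + 0.147742 = 0.383785

P(S) ≈ 0.3838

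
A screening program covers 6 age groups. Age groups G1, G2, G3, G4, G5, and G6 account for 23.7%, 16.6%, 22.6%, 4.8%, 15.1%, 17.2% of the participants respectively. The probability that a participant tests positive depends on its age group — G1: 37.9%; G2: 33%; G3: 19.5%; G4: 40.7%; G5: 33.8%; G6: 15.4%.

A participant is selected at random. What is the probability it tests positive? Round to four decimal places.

P(T) = P(T|G1)·P(G1) + P(T|G2)·P(G2) + P(T|G3)·P(G3) + P(T|G4)·P(G4) + P(T|G5)·P(G5) + P(T|G6)·P(G6)
      = 0.379·0.237 + 0.33·0.166 + 0.195·0.226 + 0.407·0.048 + 0.338·0.151 + 0.154·0.172
      = 0.089823 + 0.05478 + 0.04407 + 0.019536 + 0.051038 + 0.026488 = 0.285735

0.2857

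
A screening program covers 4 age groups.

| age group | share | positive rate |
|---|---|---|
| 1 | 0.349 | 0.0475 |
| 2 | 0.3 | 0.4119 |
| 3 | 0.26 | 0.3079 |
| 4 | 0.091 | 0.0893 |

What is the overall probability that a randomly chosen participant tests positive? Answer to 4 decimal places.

Using total probability over the partition,
P(T) = P(T|1)·P(1) + P(T|2)·P(2) + P(T|3)·P(3) + P(T|4)·P(4)
      = 0.0475·0.349 + 0.4119·0.3 + 0.3079·0.26 + 0.0893·0.091
      = 0.0165775 + 0.12357 + 0.080054 + 0.0081263 = 0.2283278

0.2283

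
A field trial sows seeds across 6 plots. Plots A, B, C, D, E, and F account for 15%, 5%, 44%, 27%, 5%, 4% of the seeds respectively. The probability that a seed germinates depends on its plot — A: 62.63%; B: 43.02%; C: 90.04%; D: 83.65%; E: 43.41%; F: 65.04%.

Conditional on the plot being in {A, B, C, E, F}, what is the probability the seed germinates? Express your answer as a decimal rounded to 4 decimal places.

Let S = {A, B, C, E, F}.
P(S) = 0.15 + 0.05 + 0.44 + 0.05 + 0.04 = 0.73.
P(G ∩ S) = 0.6263·0.15 + 0.4302·0.05 + 0.9004·0.44 + 0.4341·0.05 + 0.6504·0.04 = 0.093945 + 0.02151 + 0.396176 + 0.021705 + 0.026016 = 0.559352.
P(G | S) = 0.559352 / 0.73 = 0.766236…

P(G|S) ≈ 0.7662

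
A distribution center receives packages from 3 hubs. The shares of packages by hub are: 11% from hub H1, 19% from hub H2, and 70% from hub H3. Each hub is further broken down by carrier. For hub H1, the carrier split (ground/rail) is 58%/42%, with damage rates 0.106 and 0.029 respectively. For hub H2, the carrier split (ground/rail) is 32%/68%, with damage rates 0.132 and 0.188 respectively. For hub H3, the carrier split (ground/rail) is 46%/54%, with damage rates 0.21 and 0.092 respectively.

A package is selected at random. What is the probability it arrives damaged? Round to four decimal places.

0.1428

P(D|H1) = 0.58·0.106 + 0.42·0.029 = 0.06148 + 0.01218 = 0.07366
P(D|H2) = 0.32·0.132 + 0.68·0.188 = 0.04224 + 0.12784 = 0.17008
P(D|H3) = 0.46·0.21 + 0.54·0.092 = 0.0966 + 0.04968 = 0.14628
Then overall,
P(D) = 0.11·0.07366 + 0.19·0.17008 + 0.7·0.14628
      = 0.0081026 + 0.0323152 + 0.102396 = 0.1428138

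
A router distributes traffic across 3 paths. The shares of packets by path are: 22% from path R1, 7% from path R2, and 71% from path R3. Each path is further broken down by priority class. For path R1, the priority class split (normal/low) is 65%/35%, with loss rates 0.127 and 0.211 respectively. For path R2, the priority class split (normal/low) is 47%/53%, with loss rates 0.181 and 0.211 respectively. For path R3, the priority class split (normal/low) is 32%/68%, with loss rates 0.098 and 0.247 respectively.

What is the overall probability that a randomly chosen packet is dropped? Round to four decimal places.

P(L|R1) = 0.65·0.127 + 0.35·0.211 = 0.08255 + 0.07385 = 0.1564
P(L|R2) = 0.47·0.181 + 0.53·0.211 = 0.08507 + 0.11183 = 0.1969
P(L|R3) = 0.32·0.098 + 0.68·0.247 = 0.03136 + 0.16796 = 0.19932
Then overall,
P(L) = 0.22·0.1564 + 0.07·0.1969 + 0.71·0.19932
      = 0.034408 + 0.013783 + 0.1415172 = 0.1897082

P(L) ≈ 0.1897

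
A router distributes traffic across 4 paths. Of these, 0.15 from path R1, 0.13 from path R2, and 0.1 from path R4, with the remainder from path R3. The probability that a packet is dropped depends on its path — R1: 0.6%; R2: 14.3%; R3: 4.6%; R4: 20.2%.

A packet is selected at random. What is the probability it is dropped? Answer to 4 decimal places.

0.0682

P(R3) = 1 − (0.15 + 0.13 + 0.1) = 0.62.
P(L) = P(L|R1)·P(R1) + P(L|R2)·P(R2) + P(L|R3)·P(R3) + P(L|R4)·P(R4)
      = 0.006·0.15 + 0.143·0.13 + 0.046·0.62 + 0.202·0.1
      = 0.0009 + 0.01859 + 0.02852 + 0.0202 = 0.06821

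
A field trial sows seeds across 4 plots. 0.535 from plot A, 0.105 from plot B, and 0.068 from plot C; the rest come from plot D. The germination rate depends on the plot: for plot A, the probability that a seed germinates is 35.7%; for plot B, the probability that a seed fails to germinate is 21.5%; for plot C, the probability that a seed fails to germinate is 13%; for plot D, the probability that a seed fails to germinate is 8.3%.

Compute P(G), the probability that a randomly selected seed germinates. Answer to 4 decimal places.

P(D) = 1 − (0.535 + 0.105 + 0.068) = 0.292.
P(G|B) = 1 − 0.215 = 0.785.
P(G|C) = 1 − 0.13 = 0.87.
P(G|D) = 1 − 0.083 = 0.917.
Summing over the partition,
P(G) = P(G|A)·P(A) + P(G|B)·P(B) + P(G|C)·P(C) + P(G|D)·P(D)
      = 0.357·0.535 + 0.785·0.105 + 0.87·0.068 + 0.917·0.292
      = 0.190995 + 0.082425 + 0.05916 + 0.267764 = 0.600344

P(G) ≈ 0.6003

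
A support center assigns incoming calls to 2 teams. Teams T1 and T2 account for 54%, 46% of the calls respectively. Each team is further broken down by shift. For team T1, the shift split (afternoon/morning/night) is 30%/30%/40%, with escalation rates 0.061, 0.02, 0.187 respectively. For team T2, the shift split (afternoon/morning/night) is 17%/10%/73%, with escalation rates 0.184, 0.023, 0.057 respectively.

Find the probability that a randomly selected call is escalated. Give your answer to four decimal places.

P(E) ≈ 0.0881

P(E|T1) = 0.3·0.061 + 0.3·0.02 + 0.4·0.187 = 0.0183 + 0.006 + 0.0748 = 0.0991
P(E|T2) = 0.17·0.184 + 0.1·0.023 + 0.73·0.057 = 0.03128 + 0.0023 + 0.04161 = 0.07519
Then overall,
P(E) = 0.54·0.0991 + 0.46·0.07519
      = 0.053514 + 0.0345874 = 0.0881014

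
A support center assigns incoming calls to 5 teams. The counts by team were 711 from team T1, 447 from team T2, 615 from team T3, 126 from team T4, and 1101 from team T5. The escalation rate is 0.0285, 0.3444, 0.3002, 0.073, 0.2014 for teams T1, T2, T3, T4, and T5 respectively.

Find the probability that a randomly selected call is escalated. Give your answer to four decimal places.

Total: 711 + 447 + 615 + 126 + 1101 = 3000.
P(T1) = 711/3000 = 0.237. P(T2) = 447/3000 = 0.149. P(T3) = 615/3000 = 0.205. P(T4) = 126/3000 = 0.042. P(T5) = 1101/3000 = 0.367.
By the law of total probability,
P(E) = P(E|T1)·P(T1) + P(E|T2)·P(T2) + P(E|T3)·P(T3) + P(E|T4)·P(T4) + P(E|T5)·P(T5)
      = 0.0285·0.237 + 0.3444·0.149 + 0.3002·0.205 + 0.073·0.042 + 0.2014·0.367
      = 0.0067545 + 0.0513156 + 0.061541 + 0.003066 + 0.0739138 = 0.1965909

0.1966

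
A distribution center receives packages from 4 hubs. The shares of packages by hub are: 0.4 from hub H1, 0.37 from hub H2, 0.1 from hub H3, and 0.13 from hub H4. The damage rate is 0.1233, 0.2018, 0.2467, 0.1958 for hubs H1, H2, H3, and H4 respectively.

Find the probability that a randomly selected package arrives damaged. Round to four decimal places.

0.1741

P(D) = P(D|H1)·P(H1) + P(D|H2)·P(H2) + P(D|H3)·P(H3) + P(D|H4)·P(H4)
      = 0.1233·0.4 + 0.2018·0.37 + 0.2467·0.1 + 0.1958·0.13
      = 0.04932 + 0.074666 + 0.02467 + 0.025454 = 0.17411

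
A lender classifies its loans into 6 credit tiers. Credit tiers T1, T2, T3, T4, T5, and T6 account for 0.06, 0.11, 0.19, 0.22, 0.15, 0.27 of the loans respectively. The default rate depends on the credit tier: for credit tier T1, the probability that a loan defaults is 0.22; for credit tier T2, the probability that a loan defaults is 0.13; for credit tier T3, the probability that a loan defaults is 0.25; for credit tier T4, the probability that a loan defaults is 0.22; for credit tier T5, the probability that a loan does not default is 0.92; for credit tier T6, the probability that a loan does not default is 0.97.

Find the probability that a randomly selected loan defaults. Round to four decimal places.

P(D) ≈ 0.1435

P(D|T5) = 1 − 0.92 = 0.08.
P(D|T6) = 1 − 0.97 = 0.03.
P(D) = P(D|T1)·P(T1) + P(D|T2)·P(T2) + P(D|T3)·P(T3) + P(D|T4)·P(T4) + P(D|T5)·P(T5) + P(D|T6)·P(T6)
      = 0.22·0.06 + 0.13·0.11 + 0.25·0.19 + 0.22·0.22 + 0.08·0.15 + 0.03·0.27
      = 0.0132 + 0.0143 + 0.0475 + 0.0484 + 0.012 + 0.0081 = 0.1435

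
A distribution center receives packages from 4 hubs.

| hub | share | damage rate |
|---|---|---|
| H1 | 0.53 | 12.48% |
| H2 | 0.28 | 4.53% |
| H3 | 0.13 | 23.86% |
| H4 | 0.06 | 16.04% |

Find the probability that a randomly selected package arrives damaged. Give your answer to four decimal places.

P(D) ≈ 0.1195

By the law of total probability,
P(D) = P(D|H1)·P(H1) + P(D|H2)·P(H2) + P(D|H3)·P(H3) + P(D|H4)·P(H4)
      = 0.1248·0.53 + 0.0453·0.28 + 0.2386·0.13 + 0.1604·0.06
      = 0.066144 + 0.012684 + 0.031018 + 0.009624 = 0.11947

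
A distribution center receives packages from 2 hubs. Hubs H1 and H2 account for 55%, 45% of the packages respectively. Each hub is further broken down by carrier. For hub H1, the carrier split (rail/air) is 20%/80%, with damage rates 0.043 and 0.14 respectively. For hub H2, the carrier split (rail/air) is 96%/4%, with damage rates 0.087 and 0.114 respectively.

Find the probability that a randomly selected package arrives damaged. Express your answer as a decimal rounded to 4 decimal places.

0.1060

P(D|H1) = 0.2·0.043 + 0.8·0.14 = 0.0086 + 0.112 = 0.1206
P(D|H2) = 0.96·0.087 + 0.04·0.114 = 0.08352 + 0.00456 = 0.08808
By total probability over the outer partition,
P(D) = 0.55·0.1206 + 0.45·0.08808
      = 0.06633 + 0.039636 = 0.105966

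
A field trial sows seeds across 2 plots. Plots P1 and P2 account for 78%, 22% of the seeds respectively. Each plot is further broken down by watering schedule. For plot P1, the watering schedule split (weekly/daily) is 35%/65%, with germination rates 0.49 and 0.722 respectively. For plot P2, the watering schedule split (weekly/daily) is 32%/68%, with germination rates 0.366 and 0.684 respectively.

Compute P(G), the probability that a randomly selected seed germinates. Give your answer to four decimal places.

P(G|P1) = 0.35·0.49 + 0.65·0.722 = 0.1715 + 0.4693 = 0.6408
P(G|P2) = 0.32·0.366 + 0.68·0.684 = 0.11712 + 0.46512 = 0.58224
By total probability over the outer partition,
P(G) = 0.78·0.6408 + 0.22·0.58224
      = 0.499824 + 0.1280928 = 0.6279168

0.6279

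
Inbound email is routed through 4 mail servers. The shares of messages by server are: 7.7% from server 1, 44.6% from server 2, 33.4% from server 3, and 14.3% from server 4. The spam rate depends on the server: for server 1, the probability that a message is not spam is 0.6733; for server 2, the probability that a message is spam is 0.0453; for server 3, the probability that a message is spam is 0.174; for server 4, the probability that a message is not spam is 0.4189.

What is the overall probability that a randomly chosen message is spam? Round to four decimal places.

P(S|1) = 1 − 0.6733 = 0.3267.
P(S|4) = 1 − 0.4189 = 0.5811.
Using total probability over the partition,
P(S) = P(S|1)·P(1) + P(S|2)·P(2) + P(S|3)·P(3) + P(S|4)·P(4)
      = 0.3267·0.077 + 0.0453·0.446 + 0.174·0.334 + 0.5811·0.143
      = 0.0251559 + 0.0202038 + 0.058116 + 0.0830973 = 0.186573

0.1866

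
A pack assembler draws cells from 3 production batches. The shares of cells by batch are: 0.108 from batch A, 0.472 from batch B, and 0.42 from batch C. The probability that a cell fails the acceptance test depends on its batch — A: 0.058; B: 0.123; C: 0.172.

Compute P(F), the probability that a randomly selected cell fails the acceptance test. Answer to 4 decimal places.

By the law of total probability,
P(F) = P(F|A)·P(A) + P(F|B)·P(B) + P(F|C)·P(C)
      = 0.058·0.108 + 0.123·0.472 + 0.172·0.42
      = 0.006264 + 0.058056 + 0.07224 = 0.13656

0.1366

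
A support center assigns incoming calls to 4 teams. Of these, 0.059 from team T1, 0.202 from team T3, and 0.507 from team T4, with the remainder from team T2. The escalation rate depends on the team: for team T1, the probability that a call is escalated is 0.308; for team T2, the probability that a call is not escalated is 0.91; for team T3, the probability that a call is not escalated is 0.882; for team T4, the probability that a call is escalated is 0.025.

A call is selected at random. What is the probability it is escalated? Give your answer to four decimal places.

P(T2) = 1 − (0.059 + 0.202 + 0.507) = 0.232.
P(E|T2) = 1 − 0.91 = 0.09.
P(E|T3) = 1 − 0.882 = 0.118.
P(E) = P(E|T1)·P(T1) + P(E|T2)·P(T2) + P(E|T3)·P(T3) + P(E|T4)·P(T4)
      = 0.308·0.059 + 0.09·0.232 + 0.118·0.202 + 0.025·0.507
      = 0.018172 + 0.02088 + 0.023836 + 0.012675 = 0.075563

0.0756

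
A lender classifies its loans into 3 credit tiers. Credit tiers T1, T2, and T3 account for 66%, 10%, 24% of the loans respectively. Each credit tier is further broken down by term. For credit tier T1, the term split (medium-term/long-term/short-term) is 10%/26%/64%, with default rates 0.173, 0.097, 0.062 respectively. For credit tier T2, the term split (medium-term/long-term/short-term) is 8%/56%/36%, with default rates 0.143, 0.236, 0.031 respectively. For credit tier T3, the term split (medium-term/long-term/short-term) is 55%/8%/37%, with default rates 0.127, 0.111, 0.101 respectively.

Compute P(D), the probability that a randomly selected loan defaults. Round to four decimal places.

P(D) ≈ 0.0976

P(D|T1) = 0.1·0.173 + 0.26·0.097 + 0.64·0.062 = 0.0173 + 0.02522 + 0.03968 = 0.0822
P(D|T2) = 0.08·0.143 + 0.56·0.236 + 0.36·0.031 = 0.01144 + 0.13216 + 0.01116 = 0.15476
P(D|T3) = 0.55·0.127 + 0.08·0.111 + 0.37·0.101 = 0.06985 + 0.00888 + 0.03737 = 0.1161
By total probability over the outer partition,
P(D) = 0.66·0.0822 + 0.1·0.15476 + 0.24·0.1161
      = 0.054252 + 0.015476 + 0.027864 = 0.097592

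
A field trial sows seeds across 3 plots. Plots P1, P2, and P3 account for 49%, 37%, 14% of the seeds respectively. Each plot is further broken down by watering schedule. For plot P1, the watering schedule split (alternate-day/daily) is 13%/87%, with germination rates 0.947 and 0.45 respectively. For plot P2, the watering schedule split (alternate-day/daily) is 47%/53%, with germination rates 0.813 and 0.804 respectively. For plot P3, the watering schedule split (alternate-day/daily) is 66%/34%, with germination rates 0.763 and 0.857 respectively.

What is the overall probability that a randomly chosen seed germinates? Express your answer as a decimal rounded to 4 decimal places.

P(G) ≈ 0.6625

P(G|P1) = 0.13·0.947 + 0.87·0.45 = 0.12311 + 0.3915 = 0.51461
P(G|P2) = 0.47·0.813 + 0.53·0.804 = 0.38211 + 0.42612 = 0.80823
P(G|P3) = 0.66·0.763 + 0.34·0.857 = 0.50358 + 0.29138 = 0.79496
By total probability over the outer partition,
P(G) = 0.49·0.51461 + 0.37·0.80823 + 0.14·0.79496
      = 0.2521589 + 0.2990451 + 0.1112944 = 0.6624984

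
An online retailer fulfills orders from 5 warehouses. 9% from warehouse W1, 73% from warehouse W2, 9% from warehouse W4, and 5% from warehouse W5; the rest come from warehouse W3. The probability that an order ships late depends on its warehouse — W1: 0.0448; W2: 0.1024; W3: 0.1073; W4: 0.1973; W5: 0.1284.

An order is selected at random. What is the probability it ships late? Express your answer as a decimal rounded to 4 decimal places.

0.1073

P(W3) = 1 − (0.09 + 0.73 + 0.09 + 0.05) = 0.04.
P(L) = P(L|W1)·P(W1) + P(L|W2)·P(W2) + P(L|W3)·P(W3) + P(L|W4)·P(W4) + P(L|W5)·P(W5)
      = 0.0448·0.09 + 0.1024·0.73 + 0.1073·0.04 + 0.1973·0.09 + 0.1284·0.05
      = 0.004032 + 0.074752 + 0.004292 + 0.017757 + 0.00642 = 0.107253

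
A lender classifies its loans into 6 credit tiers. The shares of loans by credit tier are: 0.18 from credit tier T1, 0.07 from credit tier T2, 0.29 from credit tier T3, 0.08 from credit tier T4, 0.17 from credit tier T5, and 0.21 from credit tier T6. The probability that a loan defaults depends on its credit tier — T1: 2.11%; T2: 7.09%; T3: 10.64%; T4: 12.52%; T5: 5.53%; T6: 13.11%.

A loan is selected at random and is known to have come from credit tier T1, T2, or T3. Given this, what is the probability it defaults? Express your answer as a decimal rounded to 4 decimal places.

Let S = {T1, T2, T3}.
P(S) = 0.18 + 0.07 + 0.29 = 0.54.
P(D ∩ S) = 0.0211·0.18 + 0.0709·0.07 + 0.1064·0.29 = 0.003798 + 0.004963 + 0.030856 = 0.039617.
P(D | S) = 0.039617 / 0.54 = 0.073365…

P(D|S) ≈ 0.0734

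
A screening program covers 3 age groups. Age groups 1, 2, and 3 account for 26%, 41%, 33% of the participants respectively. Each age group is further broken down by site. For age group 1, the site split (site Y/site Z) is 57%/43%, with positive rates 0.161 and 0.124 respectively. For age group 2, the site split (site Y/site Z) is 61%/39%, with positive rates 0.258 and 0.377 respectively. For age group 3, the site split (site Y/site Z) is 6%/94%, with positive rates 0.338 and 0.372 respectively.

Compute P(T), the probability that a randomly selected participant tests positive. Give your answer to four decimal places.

P(T) ≈ 0.2846

P(T|1) = 0.57·0.161 + 0.43·0.124 = 0.09177 + 0.05332 = 0.14509
P(T|2) = 0.61·0.258 + 0.39·0.377 = 0.15738 + 0.14703 = 0.30441
P(T|3) = 0.06·0.338 + 0.94·0.372 = 0.02028 + 0.34968 = 0.36996
Then overall,
P(T) = 0.26·0.14509 + 0.41·0.30441 + 0.33·0.36996
      = 0.0377234 + 0.1248081 + 0.1220868 = 0.2846183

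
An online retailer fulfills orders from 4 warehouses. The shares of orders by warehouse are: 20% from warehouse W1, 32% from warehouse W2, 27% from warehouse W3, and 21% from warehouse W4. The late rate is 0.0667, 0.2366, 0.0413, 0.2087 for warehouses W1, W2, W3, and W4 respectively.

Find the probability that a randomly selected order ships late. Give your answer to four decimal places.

P(L) ≈ 0.1440

P(L) = P(L|W1)·P(W1) + P(L|W2)·P(W2) + P(L|W3)·P(W3) + P(L|W4)·P(W4)
      = 0.0667·0.2 + 0.2366·0.32 + 0.0413·0.27 + 0.2087·0.21
      = 0.01334 + 0.075712 + 0.011151 + 0.043827 = 0.14403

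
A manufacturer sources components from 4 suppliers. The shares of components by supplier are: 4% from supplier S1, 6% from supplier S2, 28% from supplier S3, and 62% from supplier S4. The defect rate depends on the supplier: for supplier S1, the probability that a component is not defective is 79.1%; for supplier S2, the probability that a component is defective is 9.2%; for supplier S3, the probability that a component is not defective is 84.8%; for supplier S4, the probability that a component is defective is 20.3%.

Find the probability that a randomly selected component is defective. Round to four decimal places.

P(D) ≈ 0.1823

P(D|S1) = 1 − 0.791 = 0.209.
P(D|S3) = 1 − 0.848 = 0.152.
P(D) = P(D|S1)·P(S1) + P(D|S2)·P(S2) + P(D|S3)·P(S3) + P(D|S4)·P(S4)
      = 0.209·0.04 + 0.092·0.06 + 0.152·0.28 + 0.203·0.62
      = 0.00836 + 0.00552 + 0.04256 + 0.12586 = 0.1823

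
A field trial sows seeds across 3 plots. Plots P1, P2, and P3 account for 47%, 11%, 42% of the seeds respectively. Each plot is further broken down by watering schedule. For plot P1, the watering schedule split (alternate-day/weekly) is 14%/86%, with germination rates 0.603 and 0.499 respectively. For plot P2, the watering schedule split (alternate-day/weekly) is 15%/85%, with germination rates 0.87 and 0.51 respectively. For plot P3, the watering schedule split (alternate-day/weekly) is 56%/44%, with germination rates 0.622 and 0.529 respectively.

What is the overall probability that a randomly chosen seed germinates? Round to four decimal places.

P(G|P1) = 0.14·0.603 + 0.86·0.499 = 0.08442 + 0.42914 = 0.51356
P(G|P2) = 0.15·0.87 + 0.85·0.51 = 0.1305 + 0.4335 = 0.564
P(G|P3) = 0.56·0.622 + 0.44·0.529 = 0.34832 + 0.23276 = 0.58108
By total probability over the outer partition,
P(G) = 0.47·0.51356 + 0.11·0.564 + 0.42·0.58108
      = 0.2413732 + 0.06204 + 0.2440536 = 0.5474668

P(G) ≈ 0.5475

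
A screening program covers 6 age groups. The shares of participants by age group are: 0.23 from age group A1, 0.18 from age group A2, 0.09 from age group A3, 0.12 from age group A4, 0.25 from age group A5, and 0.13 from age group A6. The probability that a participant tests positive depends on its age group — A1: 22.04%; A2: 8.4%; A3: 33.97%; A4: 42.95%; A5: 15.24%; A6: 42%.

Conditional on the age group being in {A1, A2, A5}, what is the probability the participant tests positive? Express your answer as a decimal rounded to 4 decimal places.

0.1574

Let S = {A1, A2, A5}.
P(S) = 0.23 + 0.18 + 0.25 = 0.66.
P(T ∩ S) = 0.2204·0.23 + 0.084·0.18 + 0.1524·0.25 = 0.050692 + 0.01512 + 0.0381 = 0.103912.
P(T | S) = 0.103912 / 0.66 = 0.157442…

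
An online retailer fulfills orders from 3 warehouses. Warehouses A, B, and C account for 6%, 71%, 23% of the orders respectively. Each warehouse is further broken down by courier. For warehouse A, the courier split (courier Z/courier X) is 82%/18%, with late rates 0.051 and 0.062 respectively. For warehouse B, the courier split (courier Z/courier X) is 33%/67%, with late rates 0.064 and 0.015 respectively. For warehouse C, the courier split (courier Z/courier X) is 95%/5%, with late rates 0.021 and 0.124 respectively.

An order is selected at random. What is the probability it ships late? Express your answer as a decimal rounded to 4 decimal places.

P(L) ≈ 0.0313

P(L|A) = 0.82·0.051 + 0.18·0.062 = 0.04182 + 0.01116 = 0.05298
P(L|B) = 0.33·0.064 + 0.67·0.015 = 0.02112 + 0.01005 = 0.03117
P(L|C) = 0.95·0.021 + 0.05·0.124 = 0.01995 + 0.0062 = 0.02615
By total probability over the outer partition,
P(L) = 0.06·0.05298 + 0.71·0.03117 + 0.23·0.02615
      = 0.0031788 + 0.0221307 + 0.0060145 = 0.031324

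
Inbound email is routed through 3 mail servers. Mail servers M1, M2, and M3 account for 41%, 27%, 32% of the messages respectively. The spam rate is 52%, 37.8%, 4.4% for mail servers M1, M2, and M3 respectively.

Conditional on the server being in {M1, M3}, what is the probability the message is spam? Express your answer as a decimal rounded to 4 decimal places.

0.3113

Let J = {M1, M3}.
P(J) = 0.41 + 0.32 = 0.73.
P(S ∩ J) = 0.52·0.41 + 0.044·0.32 = 0.2132 + 0.01408 = 0.22728.
P(S | J) = 0.22728 / 0.73 = 0.311342…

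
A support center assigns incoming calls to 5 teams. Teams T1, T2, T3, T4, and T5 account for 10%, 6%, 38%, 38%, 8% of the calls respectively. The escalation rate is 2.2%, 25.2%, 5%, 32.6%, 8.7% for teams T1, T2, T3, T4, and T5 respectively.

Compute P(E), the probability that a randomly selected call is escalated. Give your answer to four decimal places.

Using total probability over the partition,
P(E) = P(E|T1)·P(T1) + P(E|T2)·P(T2) + P(E|T3)·P(T3) + P(E|T4)·P(T4) + P(E|T5)·P(T5)
      = 0.022·0.1 + 0.252·0.06 + 0.05·0.38 + 0.326·0.38 + 0.087·0.08
      = 0.0022 + 0.01512 + 0.019 + 0.12388 + 0.00696 = 0.16716

0.1672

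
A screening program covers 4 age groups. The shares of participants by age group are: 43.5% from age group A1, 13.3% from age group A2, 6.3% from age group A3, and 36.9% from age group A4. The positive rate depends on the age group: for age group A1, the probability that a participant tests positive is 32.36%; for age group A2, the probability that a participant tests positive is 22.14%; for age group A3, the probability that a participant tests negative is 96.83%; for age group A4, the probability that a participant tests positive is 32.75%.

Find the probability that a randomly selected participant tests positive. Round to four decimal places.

0.2931

P(T|A3) = 1 − 0.9683 = 0.0317.
Using total probability over the partition,
P(T) = P(T|A1)·P(A1) + P(T|A2)·P(A2) + P(T|A3)·P(A3) + P(T|A4)·P(A4)
      = 0.3236·0.435 + 0.2214·0.133 + 0.0317·0.063 + 0.3275·0.369
      = 0.140766 + 0.0294462 + 0.0019971 + 0.1208475 = 0.2930568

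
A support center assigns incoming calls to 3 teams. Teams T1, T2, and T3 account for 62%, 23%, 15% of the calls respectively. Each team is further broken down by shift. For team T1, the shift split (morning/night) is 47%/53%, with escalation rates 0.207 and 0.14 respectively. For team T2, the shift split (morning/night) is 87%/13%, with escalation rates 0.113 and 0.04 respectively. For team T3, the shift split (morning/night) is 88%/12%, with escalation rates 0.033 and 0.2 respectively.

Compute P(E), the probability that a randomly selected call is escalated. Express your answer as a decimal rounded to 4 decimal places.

0.1381

P(E|T1) = 0.47·0.207 + 0.53·0.14 = 0.09729 + 0.0742 = 0.17149
P(E|T2) = 0.87·0.113 + 0.13·0.04 = 0.09831 + 0.0052 = 0.10351
P(E|T3) = 0.88·0.033 + 0.12·0.2 = 0.02904 + 0.024 = 0.05304
Then overall,
P(E) = 0.62·0.17149 + 0.23·0.10351 + 0.15·0.05304
      = 0.1063238 + 0.0238073 + 0.007956 = 0.1380871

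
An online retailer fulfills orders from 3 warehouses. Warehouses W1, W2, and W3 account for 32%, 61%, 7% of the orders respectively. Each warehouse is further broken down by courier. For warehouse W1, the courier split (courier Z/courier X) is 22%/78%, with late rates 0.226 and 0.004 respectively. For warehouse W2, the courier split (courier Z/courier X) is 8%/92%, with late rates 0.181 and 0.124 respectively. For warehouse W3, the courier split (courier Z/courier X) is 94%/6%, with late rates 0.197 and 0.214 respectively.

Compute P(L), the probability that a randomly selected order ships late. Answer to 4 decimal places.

P(L|W1) = 0.22·0.226 + 0.78·0.004 = 0.04972 + 0.00312 = 0.05284
P(L|W2) = 0.08·0.181 + 0.92·0.124 = 0.01448 + 0.11408 = 0.12856
P(L|W3) = 0.94·0.197 + 0.06·0.214 = 0.18518 + 0.01284 = 0.19802
By total probability over the outer partition,
P(L) = 0.32·0.05284 + 0.61·0.12856 + 0.07·0.19802
      = 0.0169088 + 0.0784216 + 0.0138614 = 0.1091918

0.1092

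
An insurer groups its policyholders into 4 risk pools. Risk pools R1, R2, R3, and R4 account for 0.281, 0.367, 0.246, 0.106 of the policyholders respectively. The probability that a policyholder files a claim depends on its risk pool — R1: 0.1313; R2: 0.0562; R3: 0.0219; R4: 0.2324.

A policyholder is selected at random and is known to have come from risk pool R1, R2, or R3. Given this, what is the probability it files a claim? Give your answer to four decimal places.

P(C|S) ≈ 0.0704

Let S = {R1, R2, R3}.
P(S) = 0.281 + 0.367 + 0.246 = 0.894.
P(C ∩ S) = 0.1313·0.281 + 0.0562·0.367 + 0.0219·0.246 = 0.0368953 + 0.0206254 + 0.0053874 = 0.0629081.
P(C | S) = 0.0629081 / 0.894 = 0.070367…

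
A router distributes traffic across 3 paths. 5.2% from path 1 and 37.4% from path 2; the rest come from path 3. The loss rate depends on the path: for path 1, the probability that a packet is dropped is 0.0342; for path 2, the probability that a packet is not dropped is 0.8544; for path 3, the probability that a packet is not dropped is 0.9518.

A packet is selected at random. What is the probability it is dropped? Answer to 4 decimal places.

P(L) ≈ 0.0839

P(3) = 1 − (0.052 + 0.374) = 0.574.
P(L|2) = 1 − 0.8544 = 0.1456.
P(L|3) = 1 − 0.9518 = 0.0482.
By the law of total probability,
P(L) = P(L|1)·P(1) + P(L|2)·P(2) + P(L|3)·P(3)
      = 0.0342·0.052 + 0.1456·0.374 + 0.0482·0.574
      = 0.0017784 + 0.0544544 + 0.0276668 = 0.0838996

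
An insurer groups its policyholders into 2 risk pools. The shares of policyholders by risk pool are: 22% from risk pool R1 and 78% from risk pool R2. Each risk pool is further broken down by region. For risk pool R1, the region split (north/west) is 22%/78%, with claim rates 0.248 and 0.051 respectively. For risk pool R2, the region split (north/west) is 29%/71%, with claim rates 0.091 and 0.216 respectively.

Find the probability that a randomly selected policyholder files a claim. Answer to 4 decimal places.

0.1610

P(C|R1) = 0.22·0.248 + 0.78·0.051 = 0.05456 + 0.03978 = 0.09434
P(C|R2) = 0.29·0.091 + 0.71·0.216 = 0.02639 + 0.15336 = 0.17975
By total probability over the outer partition,
P(C) = 0.22·0.09434 + 0.78·0.17975
      = 0.0207548 + 0.140205 = 0.1609598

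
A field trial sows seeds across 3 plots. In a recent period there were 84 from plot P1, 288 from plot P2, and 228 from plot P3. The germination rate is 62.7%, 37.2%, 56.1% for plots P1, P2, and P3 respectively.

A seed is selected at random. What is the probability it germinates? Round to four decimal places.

Total: 84 + 288 + 228 = 600.
P(P1) = 84/600 = 0.14. P(P2) = 288/600 = 0.48. P(P3) = 228/600 = 0.38.
P(G) = P(G|P1)·P(P1) + P(G|P2)·P(P2) + P(G|P3)·P(P3)
      = 0.627·0.14 + 0.372·0.48 + 0.561·0.38
      = 0.08778 + 0.17856 + 0.21318 = 0.47952

0.4795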